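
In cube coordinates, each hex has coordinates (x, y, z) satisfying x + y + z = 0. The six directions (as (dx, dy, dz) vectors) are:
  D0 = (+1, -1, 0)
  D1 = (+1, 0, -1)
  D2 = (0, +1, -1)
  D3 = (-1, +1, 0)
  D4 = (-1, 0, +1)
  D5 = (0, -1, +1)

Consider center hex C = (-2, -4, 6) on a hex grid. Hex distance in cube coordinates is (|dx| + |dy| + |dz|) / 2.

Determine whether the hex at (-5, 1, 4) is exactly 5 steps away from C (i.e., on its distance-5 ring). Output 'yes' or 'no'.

Answer: yes

Derivation:
|px - cx| = |-5 - (-2)| = 3
|py - cy| = |1 - (-4)| = 5
|pz - cz| = |4 - 6| = 2
distance = (3+5+2)/2 = 10/2 = 5
radius = 5; distance == radius -> yes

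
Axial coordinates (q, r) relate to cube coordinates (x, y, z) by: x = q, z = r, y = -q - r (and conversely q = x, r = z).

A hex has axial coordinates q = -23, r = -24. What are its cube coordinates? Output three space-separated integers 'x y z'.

Answer: -23 47 -24

Derivation:
x = q = -23
z = r = -24
y = -x - z = -(-23) - (-24) = 47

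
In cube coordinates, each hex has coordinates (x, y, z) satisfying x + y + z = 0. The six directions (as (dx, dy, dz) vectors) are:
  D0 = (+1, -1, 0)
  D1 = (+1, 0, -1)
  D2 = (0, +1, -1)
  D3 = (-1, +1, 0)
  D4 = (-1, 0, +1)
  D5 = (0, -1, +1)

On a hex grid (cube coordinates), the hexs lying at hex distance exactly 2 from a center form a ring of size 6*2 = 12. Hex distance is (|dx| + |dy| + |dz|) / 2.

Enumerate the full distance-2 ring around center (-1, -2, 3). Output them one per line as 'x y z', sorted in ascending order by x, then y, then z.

Answer: -3 -2 5
-3 -1 4
-3 0 3
-2 -3 5
-2 0 2
-1 -4 5
-1 0 1
0 -4 4
0 -1 1
1 -4 3
1 -3 2
1 -2 1

Derivation:
Walk ring at distance 2 from (-1, -2, 3):
Start at center + D4*2 = (-3, -2, 5)
  hex 0: (-3, -2, 5)
  hex 1: (-2, -3, 5)
  hex 2: (-1, -4, 5)
  hex 3: (0, -4, 4)
  hex 4: (1, -4, 3)
  hex 5: (1, -3, 2)
  hex 6: (1, -2, 1)
  hex 7: (0, -1, 1)
  hex 8: (-1, 0, 1)
  hex 9: (-2, 0, 2)
  hex 10: (-3, 0, 3)
  hex 11: (-3, -1, 4)
Sorted: 12 hexes.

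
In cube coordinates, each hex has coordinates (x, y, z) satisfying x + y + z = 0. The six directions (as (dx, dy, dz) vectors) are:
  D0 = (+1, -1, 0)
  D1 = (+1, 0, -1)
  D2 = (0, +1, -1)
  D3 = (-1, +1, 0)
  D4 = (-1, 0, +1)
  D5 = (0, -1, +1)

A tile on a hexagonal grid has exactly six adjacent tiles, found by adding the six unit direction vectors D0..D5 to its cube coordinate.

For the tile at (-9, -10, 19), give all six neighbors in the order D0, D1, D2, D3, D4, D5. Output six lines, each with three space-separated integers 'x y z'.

Center: (-9, -10, 19). Add each direction:
  D0: (-9, -10, 19) + (1, -1, 0) = (-8, -11, 19)
  D1: (-9, -10, 19) + (1, 0, -1) = (-8, -10, 18)
  D2: (-9, -10, 19) + (0, 1, -1) = (-9, -9, 18)
  D3: (-9, -10, 19) + (-1, 1, 0) = (-10, -9, 19)
  D4: (-9, -10, 19) + (-1, 0, 1) = (-10, -10, 20)
  D5: (-9, -10, 19) + (0, -1, 1) = (-9, -11, 20)

Answer: -8 -11 19
-8 -10 18
-9 -9 18
-10 -9 19
-10 -10 20
-9 -11 20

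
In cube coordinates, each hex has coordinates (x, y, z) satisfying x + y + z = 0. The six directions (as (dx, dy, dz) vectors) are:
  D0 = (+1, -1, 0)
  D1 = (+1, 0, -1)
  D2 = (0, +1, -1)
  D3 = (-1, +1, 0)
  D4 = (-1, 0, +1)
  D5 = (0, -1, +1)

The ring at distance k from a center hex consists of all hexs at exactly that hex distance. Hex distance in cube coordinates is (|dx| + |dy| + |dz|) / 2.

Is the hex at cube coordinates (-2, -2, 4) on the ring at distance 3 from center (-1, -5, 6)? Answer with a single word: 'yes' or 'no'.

Answer: yes

Derivation:
|px - cx| = |-2 - (-1)| = 1
|py - cy| = |-2 - (-5)| = 3
|pz - cz| = |4 - 6| = 2
distance = (1+3+2)/2 = 6/2 = 3
radius = 3; distance == radius -> yes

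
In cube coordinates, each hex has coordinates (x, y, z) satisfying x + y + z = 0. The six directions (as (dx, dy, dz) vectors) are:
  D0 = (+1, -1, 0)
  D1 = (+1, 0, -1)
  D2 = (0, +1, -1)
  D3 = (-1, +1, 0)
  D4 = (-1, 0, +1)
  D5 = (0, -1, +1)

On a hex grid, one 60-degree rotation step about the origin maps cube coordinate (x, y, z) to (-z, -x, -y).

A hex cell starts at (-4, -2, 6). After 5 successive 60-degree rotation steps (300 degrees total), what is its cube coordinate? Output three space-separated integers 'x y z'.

Start: (-4, -2, 6)
Step 1: (-4, -2, 6) -> (-(6), -(-4), -(-2)) = (-6, 4, 2)
Step 2: (-6, 4, 2) -> (-(2), -(-6), -(4)) = (-2, 6, -4)
Step 3: (-2, 6, -4) -> (-(-4), -(-2), -(6)) = (4, 2, -6)
Step 4: (4, 2, -6) -> (-(-6), -(4), -(2)) = (6, -4, -2)
Step 5: (6, -4, -2) -> (-(-2), -(6), -(-4)) = (2, -6, 4)

Answer: 2 -6 4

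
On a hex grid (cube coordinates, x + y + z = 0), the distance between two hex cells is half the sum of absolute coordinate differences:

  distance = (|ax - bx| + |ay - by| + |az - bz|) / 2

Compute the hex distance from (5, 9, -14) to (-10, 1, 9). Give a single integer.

Answer: 23

Derivation:
|ax - bx| = |5 - (-10)| = 15
|ay - by| = |9 - 1| = 8
|az - bz| = |-14 - 9| = 23
distance = (15 + 8 + 23) / 2 = 46 / 2 = 23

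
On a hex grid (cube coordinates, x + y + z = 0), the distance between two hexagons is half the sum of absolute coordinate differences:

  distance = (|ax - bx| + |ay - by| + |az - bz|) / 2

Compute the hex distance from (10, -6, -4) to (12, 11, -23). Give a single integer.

|ax - bx| = |10 - 12| = 2
|ay - by| = |-6 - 11| = 17
|az - bz| = |-4 - (-23)| = 19
distance = (2 + 17 + 19) / 2 = 38 / 2 = 19

Answer: 19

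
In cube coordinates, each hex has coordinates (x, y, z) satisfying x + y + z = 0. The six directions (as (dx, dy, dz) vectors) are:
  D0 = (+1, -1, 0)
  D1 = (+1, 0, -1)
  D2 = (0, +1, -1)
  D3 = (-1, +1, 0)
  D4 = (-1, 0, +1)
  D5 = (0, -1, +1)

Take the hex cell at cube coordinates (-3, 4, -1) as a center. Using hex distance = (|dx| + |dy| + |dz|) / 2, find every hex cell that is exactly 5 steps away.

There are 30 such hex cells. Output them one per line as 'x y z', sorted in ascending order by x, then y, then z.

Answer: -8 4 4
-8 5 3
-8 6 2
-8 7 1
-8 8 0
-8 9 -1
-7 3 4
-7 9 -2
-6 2 4
-6 9 -3
-5 1 4
-5 9 -4
-4 0 4
-4 9 -5
-3 -1 4
-3 9 -6
-2 -1 3
-2 8 -6
-1 -1 2
-1 7 -6
0 -1 1
0 6 -6
1 -1 0
1 5 -6
2 -1 -1
2 0 -2
2 1 -3
2 2 -4
2 3 -5
2 4 -6

Derivation:
Walk ring at distance 5 from (-3, 4, -1):
Start at center + D4*5 = (-8, 4, 4)
  hex 0: (-8, 4, 4)
  hex 1: (-7, 3, 4)
  hex 2: (-6, 2, 4)
  hex 3: (-5, 1, 4)
  hex 4: (-4, 0, 4)
  hex 5: (-3, -1, 4)
  hex 6: (-2, -1, 3)
  hex 7: (-1, -1, 2)
  hex 8: (0, -1, 1)
  hex 9: (1, -1, 0)
  hex 10: (2, -1, -1)
  hex 11: (2, 0, -2)
  hex 12: (2, 1, -3)
  hex 13: (2, 2, -4)
  hex 14: (2, 3, -5)
  hex 15: (2, 4, -6)
  hex 16: (1, 5, -6)
  hex 17: (0, 6, -6)
  hex 18: (-1, 7, -6)
  hex 19: (-2, 8, -6)
  hex 20: (-3, 9, -6)
  hex 21: (-4, 9, -5)
  hex 22: (-5, 9, -4)
  hex 23: (-6, 9, -3)
  hex 24: (-7, 9, -2)
  hex 25: (-8, 9, -1)
  hex 26: (-8, 8, 0)
  hex 27: (-8, 7, 1)
  hex 28: (-8, 6, 2)
  hex 29: (-8, 5, 3)
Sorted: 30 hexes.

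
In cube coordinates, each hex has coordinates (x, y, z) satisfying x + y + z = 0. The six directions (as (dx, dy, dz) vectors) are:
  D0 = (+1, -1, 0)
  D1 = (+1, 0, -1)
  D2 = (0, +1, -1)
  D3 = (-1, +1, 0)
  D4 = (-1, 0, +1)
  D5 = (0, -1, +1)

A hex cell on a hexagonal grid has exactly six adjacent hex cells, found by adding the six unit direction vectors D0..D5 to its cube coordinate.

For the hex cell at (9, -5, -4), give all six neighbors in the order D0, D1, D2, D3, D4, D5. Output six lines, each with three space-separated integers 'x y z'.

Answer: 10 -6 -4
10 -5 -5
9 -4 -5
8 -4 -4
8 -5 -3
9 -6 -3

Derivation:
Center: (9, -5, -4). Add each direction:
  D0: (9, -5, -4) + (1, -1, 0) = (10, -6, -4)
  D1: (9, -5, -4) + (1, 0, -1) = (10, -5, -5)
  D2: (9, -5, -4) + (0, 1, -1) = (9, -4, -5)
  D3: (9, -5, -4) + (-1, 1, 0) = (8, -4, -4)
  D4: (9, -5, -4) + (-1, 0, 1) = (8, -5, -3)
  D5: (9, -5, -4) + (0, -1, 1) = (9, -6, -3)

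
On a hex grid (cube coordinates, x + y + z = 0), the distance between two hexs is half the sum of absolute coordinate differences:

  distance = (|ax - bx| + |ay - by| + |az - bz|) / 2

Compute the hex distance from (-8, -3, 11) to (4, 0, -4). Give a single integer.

Answer: 15

Derivation:
|ax - bx| = |-8 - 4| = 12
|ay - by| = |-3 - 0| = 3
|az - bz| = |11 - (-4)| = 15
distance = (12 + 3 + 15) / 2 = 30 / 2 = 15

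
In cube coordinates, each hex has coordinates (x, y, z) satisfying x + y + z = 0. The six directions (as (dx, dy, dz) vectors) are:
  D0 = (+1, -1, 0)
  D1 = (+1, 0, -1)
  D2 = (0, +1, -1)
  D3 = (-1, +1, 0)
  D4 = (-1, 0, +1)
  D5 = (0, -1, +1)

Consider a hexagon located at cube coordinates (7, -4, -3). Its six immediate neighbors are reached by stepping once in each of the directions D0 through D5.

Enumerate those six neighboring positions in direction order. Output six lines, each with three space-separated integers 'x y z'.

Center: (7, -4, -3). Add each direction:
  D0: (7, -4, -3) + (1, -1, 0) = (8, -5, -3)
  D1: (7, -4, -3) + (1, 0, -1) = (8, -4, -4)
  D2: (7, -4, -3) + (0, 1, -1) = (7, -3, -4)
  D3: (7, -4, -3) + (-1, 1, 0) = (6, -3, -3)
  D4: (7, -4, -3) + (-1, 0, 1) = (6, -4, -2)
  D5: (7, -4, -3) + (0, -1, 1) = (7, -5, -2)

Answer: 8 -5 -3
8 -4 -4
7 -3 -4
6 -3 -3
6 -4 -2
7 -5 -2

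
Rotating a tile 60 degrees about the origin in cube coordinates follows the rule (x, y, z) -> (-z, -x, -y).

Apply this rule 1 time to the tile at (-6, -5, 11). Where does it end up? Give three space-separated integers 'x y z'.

Start: (-6, -5, 11)
Step 1: (-6, -5, 11) -> (-(11), -(-6), -(-5)) = (-11, 6, 5)

Answer: -11 6 5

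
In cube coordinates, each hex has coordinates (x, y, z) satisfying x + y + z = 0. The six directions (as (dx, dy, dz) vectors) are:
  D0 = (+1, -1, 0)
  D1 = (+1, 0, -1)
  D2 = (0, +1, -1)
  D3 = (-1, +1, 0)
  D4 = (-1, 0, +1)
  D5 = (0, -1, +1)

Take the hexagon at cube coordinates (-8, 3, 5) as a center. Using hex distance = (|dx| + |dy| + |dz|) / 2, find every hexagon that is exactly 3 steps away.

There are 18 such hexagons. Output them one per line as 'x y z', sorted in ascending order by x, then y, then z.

Walk ring at distance 3 from (-8, 3, 5):
Start at center + D4*3 = (-11, 3, 8)
  hex 0: (-11, 3, 8)
  hex 1: (-10, 2, 8)
  hex 2: (-9, 1, 8)
  hex 3: (-8, 0, 8)
  hex 4: (-7, 0, 7)
  hex 5: (-6, 0, 6)
  hex 6: (-5, 0, 5)
  hex 7: (-5, 1, 4)
  hex 8: (-5, 2, 3)
  hex 9: (-5, 3, 2)
  hex 10: (-6, 4, 2)
  hex 11: (-7, 5, 2)
  hex 12: (-8, 6, 2)
  hex 13: (-9, 6, 3)
  hex 14: (-10, 6, 4)
  hex 15: (-11, 6, 5)
  hex 16: (-11, 5, 6)
  hex 17: (-11, 4, 7)
Sorted: 18 hexes.

Answer: -11 3 8
-11 4 7
-11 5 6
-11 6 5
-10 2 8
-10 6 4
-9 1 8
-9 6 3
-8 0 8
-8 6 2
-7 0 7
-7 5 2
-6 0 6
-6 4 2
-5 0 5
-5 1 4
-5 2 3
-5 3 2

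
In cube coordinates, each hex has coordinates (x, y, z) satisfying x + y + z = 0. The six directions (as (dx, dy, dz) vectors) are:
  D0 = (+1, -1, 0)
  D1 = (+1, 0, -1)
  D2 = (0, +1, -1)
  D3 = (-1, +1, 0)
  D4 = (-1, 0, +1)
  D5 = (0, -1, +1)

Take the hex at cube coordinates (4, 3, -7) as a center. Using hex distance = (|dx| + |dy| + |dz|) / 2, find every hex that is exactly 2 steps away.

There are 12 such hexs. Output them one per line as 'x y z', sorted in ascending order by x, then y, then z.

Answer: 2 3 -5
2 4 -6
2 5 -7
3 2 -5
3 5 -8
4 1 -5
4 5 -9
5 1 -6
5 4 -9
6 1 -7
6 2 -8
6 3 -9

Derivation:
Walk ring at distance 2 from (4, 3, -7):
Start at center + D4*2 = (2, 3, -5)
  hex 0: (2, 3, -5)
  hex 1: (3, 2, -5)
  hex 2: (4, 1, -5)
  hex 3: (5, 1, -6)
  hex 4: (6, 1, -7)
  hex 5: (6, 2, -8)
  hex 6: (6, 3, -9)
  hex 7: (5, 4, -9)
  hex 8: (4, 5, -9)
  hex 9: (3, 5, -8)
  hex 10: (2, 5, -7)
  hex 11: (2, 4, -6)
Sorted: 12 hexes.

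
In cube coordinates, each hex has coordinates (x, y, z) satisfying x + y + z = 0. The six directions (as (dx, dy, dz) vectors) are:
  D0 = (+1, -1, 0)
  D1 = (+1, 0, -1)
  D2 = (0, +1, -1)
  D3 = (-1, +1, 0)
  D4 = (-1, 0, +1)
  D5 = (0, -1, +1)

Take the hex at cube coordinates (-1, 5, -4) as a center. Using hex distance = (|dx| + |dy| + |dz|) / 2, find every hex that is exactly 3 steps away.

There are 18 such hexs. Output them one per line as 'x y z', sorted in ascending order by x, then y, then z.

Walk ring at distance 3 from (-1, 5, -4):
Start at center + D4*3 = (-4, 5, -1)
  hex 0: (-4, 5, -1)
  hex 1: (-3, 4, -1)
  hex 2: (-2, 3, -1)
  hex 3: (-1, 2, -1)
  hex 4: (0, 2, -2)
  hex 5: (1, 2, -3)
  hex 6: (2, 2, -4)
  hex 7: (2, 3, -5)
  hex 8: (2, 4, -6)
  hex 9: (2, 5, -7)
  hex 10: (1, 6, -7)
  hex 11: (0, 7, -7)
  hex 12: (-1, 8, -7)
  hex 13: (-2, 8, -6)
  hex 14: (-3, 8, -5)
  hex 15: (-4, 8, -4)
  hex 16: (-4, 7, -3)
  hex 17: (-4, 6, -2)
Sorted: 18 hexes.

Answer: -4 5 -1
-4 6 -2
-4 7 -3
-4 8 -4
-3 4 -1
-3 8 -5
-2 3 -1
-2 8 -6
-1 2 -1
-1 8 -7
0 2 -2
0 7 -7
1 2 -3
1 6 -7
2 2 -4
2 3 -5
2 4 -6
2 5 -7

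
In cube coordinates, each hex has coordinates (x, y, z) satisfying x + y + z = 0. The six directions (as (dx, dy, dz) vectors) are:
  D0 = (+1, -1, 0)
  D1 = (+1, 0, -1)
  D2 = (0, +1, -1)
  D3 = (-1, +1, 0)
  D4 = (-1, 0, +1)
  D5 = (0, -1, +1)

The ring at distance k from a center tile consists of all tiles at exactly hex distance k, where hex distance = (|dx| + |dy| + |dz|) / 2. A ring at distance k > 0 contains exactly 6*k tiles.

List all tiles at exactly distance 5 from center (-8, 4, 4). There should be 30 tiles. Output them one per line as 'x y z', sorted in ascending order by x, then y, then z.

Walk ring at distance 5 from (-8, 4, 4):
Start at center + D4*5 = (-13, 4, 9)
  hex 0: (-13, 4, 9)
  hex 1: (-12, 3, 9)
  hex 2: (-11, 2, 9)
  hex 3: (-10, 1, 9)
  hex 4: (-9, 0, 9)
  hex 5: (-8, -1, 9)
  hex 6: (-7, -1, 8)
  hex 7: (-6, -1, 7)
  hex 8: (-5, -1, 6)
  hex 9: (-4, -1, 5)
  hex 10: (-3, -1, 4)
  hex 11: (-3, 0, 3)
  hex 12: (-3, 1, 2)
  hex 13: (-3, 2, 1)
  hex 14: (-3, 3, 0)
  hex 15: (-3, 4, -1)
  hex 16: (-4, 5, -1)
  hex 17: (-5, 6, -1)
  hex 18: (-6, 7, -1)
  hex 19: (-7, 8, -1)
  hex 20: (-8, 9, -1)
  hex 21: (-9, 9, 0)
  hex 22: (-10, 9, 1)
  hex 23: (-11, 9, 2)
  hex 24: (-12, 9, 3)
  hex 25: (-13, 9, 4)
  hex 26: (-13, 8, 5)
  hex 27: (-13, 7, 6)
  hex 28: (-13, 6, 7)
  hex 29: (-13, 5, 8)
Sorted: 30 hexes.

Answer: -13 4 9
-13 5 8
-13 6 7
-13 7 6
-13 8 5
-13 9 4
-12 3 9
-12 9 3
-11 2 9
-11 9 2
-10 1 9
-10 9 1
-9 0 9
-9 9 0
-8 -1 9
-8 9 -1
-7 -1 8
-7 8 -1
-6 -1 7
-6 7 -1
-5 -1 6
-5 6 -1
-4 -1 5
-4 5 -1
-3 -1 4
-3 0 3
-3 1 2
-3 2 1
-3 3 0
-3 4 -1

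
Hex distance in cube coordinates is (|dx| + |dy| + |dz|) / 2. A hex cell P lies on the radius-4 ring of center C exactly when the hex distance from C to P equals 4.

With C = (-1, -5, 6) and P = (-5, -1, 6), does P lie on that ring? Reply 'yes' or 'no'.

Answer: yes

Derivation:
|px - cx| = |-5 - (-1)| = 4
|py - cy| = |-1 - (-5)| = 4
|pz - cz| = |6 - 6| = 0
distance = (4+4+0)/2 = 8/2 = 4
radius = 4; distance == radius -> yes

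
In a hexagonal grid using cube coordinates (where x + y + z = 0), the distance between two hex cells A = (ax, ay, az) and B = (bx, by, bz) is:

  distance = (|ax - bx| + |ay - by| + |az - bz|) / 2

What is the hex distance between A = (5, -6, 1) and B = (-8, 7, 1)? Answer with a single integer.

Answer: 13

Derivation:
|ax - bx| = |5 - (-8)| = 13
|ay - by| = |-6 - 7| = 13
|az - bz| = |1 - 1| = 0
distance = (13 + 13 + 0) / 2 = 26 / 2 = 13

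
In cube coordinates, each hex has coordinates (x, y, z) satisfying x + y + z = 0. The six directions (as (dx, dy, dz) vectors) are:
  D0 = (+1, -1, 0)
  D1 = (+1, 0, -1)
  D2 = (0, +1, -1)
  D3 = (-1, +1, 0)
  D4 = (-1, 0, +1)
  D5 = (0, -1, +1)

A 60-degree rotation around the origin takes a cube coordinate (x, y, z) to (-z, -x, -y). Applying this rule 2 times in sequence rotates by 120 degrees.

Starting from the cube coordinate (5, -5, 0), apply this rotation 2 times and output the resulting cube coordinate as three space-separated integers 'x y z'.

Answer: -5 0 5

Derivation:
Start: (5, -5, 0)
Step 1: (5, -5, 0) -> (-(0), -(5), -(-5)) = (0, -5, 5)
Step 2: (0, -5, 5) -> (-(5), -(0), -(-5)) = (-5, 0, 5)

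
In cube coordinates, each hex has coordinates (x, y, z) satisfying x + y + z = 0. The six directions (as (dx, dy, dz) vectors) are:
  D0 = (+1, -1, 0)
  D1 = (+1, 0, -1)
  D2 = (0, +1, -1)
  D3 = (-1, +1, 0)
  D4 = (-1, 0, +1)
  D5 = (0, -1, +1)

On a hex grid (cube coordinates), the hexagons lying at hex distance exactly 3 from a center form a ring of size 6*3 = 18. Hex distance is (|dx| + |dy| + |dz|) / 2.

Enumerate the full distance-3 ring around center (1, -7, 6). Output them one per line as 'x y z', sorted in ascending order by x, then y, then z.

Answer: -2 -7 9
-2 -6 8
-2 -5 7
-2 -4 6
-1 -8 9
-1 -4 5
0 -9 9
0 -4 4
1 -10 9
1 -4 3
2 -10 8
2 -5 3
3 -10 7
3 -6 3
4 -10 6
4 -9 5
4 -8 4
4 -7 3

Derivation:
Walk ring at distance 3 from (1, -7, 6):
Start at center + D4*3 = (-2, -7, 9)
  hex 0: (-2, -7, 9)
  hex 1: (-1, -8, 9)
  hex 2: (0, -9, 9)
  hex 3: (1, -10, 9)
  hex 4: (2, -10, 8)
  hex 5: (3, -10, 7)
  hex 6: (4, -10, 6)
  hex 7: (4, -9, 5)
  hex 8: (4, -8, 4)
  hex 9: (4, -7, 3)
  hex 10: (3, -6, 3)
  hex 11: (2, -5, 3)
  hex 12: (1, -4, 3)
  hex 13: (0, -4, 4)
  hex 14: (-1, -4, 5)
  hex 15: (-2, -4, 6)
  hex 16: (-2, -5, 7)
  hex 17: (-2, -6, 8)
Sorted: 18 hexes.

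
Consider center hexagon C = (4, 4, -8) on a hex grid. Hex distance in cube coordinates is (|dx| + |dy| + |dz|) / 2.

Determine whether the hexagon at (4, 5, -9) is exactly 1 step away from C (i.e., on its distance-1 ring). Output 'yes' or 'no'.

|px - cx| = |4 - 4| = 0
|py - cy| = |5 - 4| = 1
|pz - cz| = |-9 - (-8)| = 1
distance = (0+1+1)/2 = 2/2 = 1
radius = 1; distance == radius -> yes

Answer: yes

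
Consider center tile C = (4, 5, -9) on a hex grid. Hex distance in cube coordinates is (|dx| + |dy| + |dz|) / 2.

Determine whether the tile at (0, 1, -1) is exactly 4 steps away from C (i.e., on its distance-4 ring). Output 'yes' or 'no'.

Answer: no

Derivation:
|px - cx| = |0 - 4| = 4
|py - cy| = |1 - 5| = 4
|pz - cz| = |-1 - (-9)| = 8
distance = (4+4+8)/2 = 16/2 = 8
radius = 4; distance != radius -> no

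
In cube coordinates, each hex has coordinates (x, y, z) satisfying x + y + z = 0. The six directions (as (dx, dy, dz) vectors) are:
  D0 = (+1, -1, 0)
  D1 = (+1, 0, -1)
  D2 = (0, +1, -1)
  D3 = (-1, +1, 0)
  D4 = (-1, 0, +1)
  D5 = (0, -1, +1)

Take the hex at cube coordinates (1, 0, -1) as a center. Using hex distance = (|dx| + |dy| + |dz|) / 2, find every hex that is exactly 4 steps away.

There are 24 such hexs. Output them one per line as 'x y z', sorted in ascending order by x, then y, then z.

Answer: -3 0 3
-3 1 2
-3 2 1
-3 3 0
-3 4 -1
-2 -1 3
-2 4 -2
-1 -2 3
-1 4 -3
0 -3 3
0 4 -4
1 -4 3
1 4 -5
2 -4 2
2 3 -5
3 -4 1
3 2 -5
4 -4 0
4 1 -5
5 -4 -1
5 -3 -2
5 -2 -3
5 -1 -4
5 0 -5

Derivation:
Walk ring at distance 4 from (1, 0, -1):
Start at center + D4*4 = (-3, 0, 3)
  hex 0: (-3, 0, 3)
  hex 1: (-2, -1, 3)
  hex 2: (-1, -2, 3)
  hex 3: (0, -3, 3)
  hex 4: (1, -4, 3)
  hex 5: (2, -4, 2)
  hex 6: (3, -4, 1)
  hex 7: (4, -4, 0)
  hex 8: (5, -4, -1)
  hex 9: (5, -3, -2)
  hex 10: (5, -2, -3)
  hex 11: (5, -1, -4)
  hex 12: (5, 0, -5)
  hex 13: (4, 1, -5)
  hex 14: (3, 2, -5)
  hex 15: (2, 3, -5)
  hex 16: (1, 4, -5)
  hex 17: (0, 4, -4)
  hex 18: (-1, 4, -3)
  hex 19: (-2, 4, -2)
  hex 20: (-3, 4, -1)
  hex 21: (-3, 3, 0)
  hex 22: (-3, 2, 1)
  hex 23: (-3, 1, 2)
Sorted: 24 hexes.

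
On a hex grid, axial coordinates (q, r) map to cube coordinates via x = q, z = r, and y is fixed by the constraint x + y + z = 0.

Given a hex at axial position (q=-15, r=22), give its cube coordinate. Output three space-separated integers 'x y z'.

Answer: -15 -7 22

Derivation:
x = q = -15
z = r = 22
y = -x - z = -(-15) - (22) = -7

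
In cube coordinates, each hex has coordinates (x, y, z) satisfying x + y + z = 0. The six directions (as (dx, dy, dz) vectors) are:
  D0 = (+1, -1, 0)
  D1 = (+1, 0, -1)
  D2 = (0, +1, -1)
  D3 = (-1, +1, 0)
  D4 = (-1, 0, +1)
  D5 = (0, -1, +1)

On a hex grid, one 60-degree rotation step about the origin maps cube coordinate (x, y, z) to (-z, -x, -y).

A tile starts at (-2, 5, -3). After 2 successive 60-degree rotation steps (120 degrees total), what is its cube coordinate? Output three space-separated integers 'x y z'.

Answer: 5 -3 -2

Derivation:
Start: (-2, 5, -3)
Step 1: (-2, 5, -3) -> (-(-3), -(-2), -(5)) = (3, 2, -5)
Step 2: (3, 2, -5) -> (-(-5), -(3), -(2)) = (5, -3, -2)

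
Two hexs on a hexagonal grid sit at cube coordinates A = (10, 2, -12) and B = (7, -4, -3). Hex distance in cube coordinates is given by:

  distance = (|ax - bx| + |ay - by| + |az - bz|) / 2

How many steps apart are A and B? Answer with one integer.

Answer: 9

Derivation:
|ax - bx| = |10 - 7| = 3
|ay - by| = |2 - (-4)| = 6
|az - bz| = |-12 - (-3)| = 9
distance = (3 + 6 + 9) / 2 = 18 / 2 = 9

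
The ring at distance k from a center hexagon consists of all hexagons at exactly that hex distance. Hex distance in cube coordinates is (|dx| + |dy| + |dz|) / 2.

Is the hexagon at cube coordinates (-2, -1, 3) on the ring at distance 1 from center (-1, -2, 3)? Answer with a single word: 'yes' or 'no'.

Answer: yes

Derivation:
|px - cx| = |-2 - (-1)| = 1
|py - cy| = |-1 - (-2)| = 1
|pz - cz| = |3 - 3| = 0
distance = (1+1+0)/2 = 2/2 = 1
radius = 1; distance == radius -> yes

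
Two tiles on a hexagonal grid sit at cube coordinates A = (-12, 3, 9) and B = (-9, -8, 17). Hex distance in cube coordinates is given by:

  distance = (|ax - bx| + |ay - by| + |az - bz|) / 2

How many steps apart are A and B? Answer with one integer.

Answer: 11

Derivation:
|ax - bx| = |-12 - (-9)| = 3
|ay - by| = |3 - (-8)| = 11
|az - bz| = |9 - 17| = 8
distance = (3 + 11 + 8) / 2 = 22 / 2 = 11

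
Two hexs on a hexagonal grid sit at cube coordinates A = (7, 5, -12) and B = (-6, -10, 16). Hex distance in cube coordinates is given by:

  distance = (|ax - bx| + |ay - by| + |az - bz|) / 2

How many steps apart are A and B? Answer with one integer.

Answer: 28

Derivation:
|ax - bx| = |7 - (-6)| = 13
|ay - by| = |5 - (-10)| = 15
|az - bz| = |-12 - 16| = 28
distance = (13 + 15 + 28) / 2 = 56 / 2 = 28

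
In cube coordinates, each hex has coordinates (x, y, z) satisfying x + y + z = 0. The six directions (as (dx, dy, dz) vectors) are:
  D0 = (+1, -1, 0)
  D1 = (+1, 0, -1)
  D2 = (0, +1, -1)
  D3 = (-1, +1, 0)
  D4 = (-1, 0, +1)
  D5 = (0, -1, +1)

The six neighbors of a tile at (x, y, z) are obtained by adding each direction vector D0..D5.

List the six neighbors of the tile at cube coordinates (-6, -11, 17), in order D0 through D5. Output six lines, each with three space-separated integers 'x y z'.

Answer: -5 -12 17
-5 -11 16
-6 -10 16
-7 -10 17
-7 -11 18
-6 -12 18

Derivation:
Center: (-6, -11, 17). Add each direction:
  D0: (-6, -11, 17) + (1, -1, 0) = (-5, -12, 17)
  D1: (-6, -11, 17) + (1, 0, -1) = (-5, -11, 16)
  D2: (-6, -11, 17) + (0, 1, -1) = (-6, -10, 16)
  D3: (-6, -11, 17) + (-1, 1, 0) = (-7, -10, 17)
  D4: (-6, -11, 17) + (-1, 0, 1) = (-7, -11, 18)
  D5: (-6, -11, 17) + (0, -1, 1) = (-6, -12, 18)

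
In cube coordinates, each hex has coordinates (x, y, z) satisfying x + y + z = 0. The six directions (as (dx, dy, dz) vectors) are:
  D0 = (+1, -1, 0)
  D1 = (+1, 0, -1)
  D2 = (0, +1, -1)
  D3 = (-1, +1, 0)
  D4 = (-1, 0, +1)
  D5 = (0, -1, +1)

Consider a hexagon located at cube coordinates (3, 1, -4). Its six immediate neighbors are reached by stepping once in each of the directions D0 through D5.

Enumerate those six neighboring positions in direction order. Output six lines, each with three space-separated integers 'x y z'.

Answer: 4 0 -4
4 1 -5
3 2 -5
2 2 -4
2 1 -3
3 0 -3

Derivation:
Center: (3, 1, -4). Add each direction:
  D0: (3, 1, -4) + (1, -1, 0) = (4, 0, -4)
  D1: (3, 1, -4) + (1, 0, -1) = (4, 1, -5)
  D2: (3, 1, -4) + (0, 1, -1) = (3, 2, -5)
  D3: (3, 1, -4) + (-1, 1, 0) = (2, 2, -4)
  D4: (3, 1, -4) + (-1, 0, 1) = (2, 1, -3)
  D5: (3, 1, -4) + (0, -1, 1) = (3, 0, -3)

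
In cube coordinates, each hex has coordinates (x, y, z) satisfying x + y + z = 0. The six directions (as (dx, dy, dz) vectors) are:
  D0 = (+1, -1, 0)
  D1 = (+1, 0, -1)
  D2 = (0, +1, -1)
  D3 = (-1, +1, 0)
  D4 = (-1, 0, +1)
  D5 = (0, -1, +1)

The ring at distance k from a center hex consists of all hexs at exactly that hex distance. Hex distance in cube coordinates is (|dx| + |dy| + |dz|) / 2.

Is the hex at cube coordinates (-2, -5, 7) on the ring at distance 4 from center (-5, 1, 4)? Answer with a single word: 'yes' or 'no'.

|px - cx| = |-2 - (-5)| = 3
|py - cy| = |-5 - 1| = 6
|pz - cz| = |7 - 4| = 3
distance = (3+6+3)/2 = 12/2 = 6
radius = 4; distance != radius -> no

Answer: no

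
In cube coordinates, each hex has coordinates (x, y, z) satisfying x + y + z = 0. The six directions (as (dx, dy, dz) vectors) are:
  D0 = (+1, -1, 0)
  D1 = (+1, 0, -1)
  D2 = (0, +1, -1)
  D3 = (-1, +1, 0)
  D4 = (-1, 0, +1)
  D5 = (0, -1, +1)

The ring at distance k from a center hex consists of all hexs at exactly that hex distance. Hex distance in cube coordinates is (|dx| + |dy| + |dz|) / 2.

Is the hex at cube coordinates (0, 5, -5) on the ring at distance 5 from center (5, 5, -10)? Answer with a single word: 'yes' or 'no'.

Answer: yes

Derivation:
|px - cx| = |0 - 5| = 5
|py - cy| = |5 - 5| = 0
|pz - cz| = |-5 - (-10)| = 5
distance = (5+0+5)/2 = 10/2 = 5
radius = 5; distance == radius -> yes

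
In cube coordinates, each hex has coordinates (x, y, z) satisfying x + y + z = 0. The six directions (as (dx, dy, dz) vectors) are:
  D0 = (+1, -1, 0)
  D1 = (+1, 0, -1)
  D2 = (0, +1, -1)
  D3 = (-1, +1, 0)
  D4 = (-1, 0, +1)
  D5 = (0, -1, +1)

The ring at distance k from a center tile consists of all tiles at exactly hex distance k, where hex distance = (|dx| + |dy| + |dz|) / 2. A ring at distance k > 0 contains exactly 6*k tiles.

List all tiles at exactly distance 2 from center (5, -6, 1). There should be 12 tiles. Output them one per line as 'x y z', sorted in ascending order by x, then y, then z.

Walk ring at distance 2 from (5, -6, 1):
Start at center + D4*2 = (3, -6, 3)
  hex 0: (3, -6, 3)
  hex 1: (4, -7, 3)
  hex 2: (5, -8, 3)
  hex 3: (6, -8, 2)
  hex 4: (7, -8, 1)
  hex 5: (7, -7, 0)
  hex 6: (7, -6, -1)
  hex 7: (6, -5, -1)
  hex 8: (5, -4, -1)
  hex 9: (4, -4, 0)
  hex 10: (3, -4, 1)
  hex 11: (3, -5, 2)
Sorted: 12 hexes.

Answer: 3 -6 3
3 -5 2
3 -4 1
4 -7 3
4 -4 0
5 -8 3
5 -4 -1
6 -8 2
6 -5 -1
7 -8 1
7 -7 0
7 -6 -1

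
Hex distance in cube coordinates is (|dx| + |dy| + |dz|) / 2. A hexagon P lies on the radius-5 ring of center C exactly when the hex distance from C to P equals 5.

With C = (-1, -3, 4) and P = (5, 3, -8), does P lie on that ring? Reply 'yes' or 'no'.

Answer: no

Derivation:
|px - cx| = |5 - (-1)| = 6
|py - cy| = |3 - (-3)| = 6
|pz - cz| = |-8 - 4| = 12
distance = (6+6+12)/2 = 24/2 = 12
radius = 5; distance != radius -> no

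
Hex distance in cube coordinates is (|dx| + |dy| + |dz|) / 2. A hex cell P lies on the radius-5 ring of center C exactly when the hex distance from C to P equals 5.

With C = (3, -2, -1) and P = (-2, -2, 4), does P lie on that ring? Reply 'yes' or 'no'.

Answer: yes

Derivation:
|px - cx| = |-2 - 3| = 5
|py - cy| = |-2 - (-2)| = 0
|pz - cz| = |4 - (-1)| = 5
distance = (5+0+5)/2 = 10/2 = 5
radius = 5; distance == radius -> yes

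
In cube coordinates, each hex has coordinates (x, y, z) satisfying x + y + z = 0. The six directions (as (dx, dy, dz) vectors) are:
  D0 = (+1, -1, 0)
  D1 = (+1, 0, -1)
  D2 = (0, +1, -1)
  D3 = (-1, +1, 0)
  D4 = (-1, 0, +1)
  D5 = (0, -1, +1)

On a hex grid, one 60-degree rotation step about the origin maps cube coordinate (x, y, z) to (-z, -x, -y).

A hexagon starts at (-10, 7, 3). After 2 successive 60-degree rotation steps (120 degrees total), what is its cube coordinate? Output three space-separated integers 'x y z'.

Start: (-10, 7, 3)
Step 1: (-10, 7, 3) -> (-(3), -(-10), -(7)) = (-3, 10, -7)
Step 2: (-3, 10, -7) -> (-(-7), -(-3), -(10)) = (7, 3, -10)

Answer: 7 3 -10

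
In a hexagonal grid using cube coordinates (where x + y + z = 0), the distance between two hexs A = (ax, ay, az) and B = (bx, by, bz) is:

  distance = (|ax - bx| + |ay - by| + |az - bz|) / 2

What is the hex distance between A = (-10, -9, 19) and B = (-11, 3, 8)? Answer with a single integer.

Answer: 12

Derivation:
|ax - bx| = |-10 - (-11)| = 1
|ay - by| = |-9 - 3| = 12
|az - bz| = |19 - 8| = 11
distance = (1 + 12 + 11) / 2 = 24 / 2 = 12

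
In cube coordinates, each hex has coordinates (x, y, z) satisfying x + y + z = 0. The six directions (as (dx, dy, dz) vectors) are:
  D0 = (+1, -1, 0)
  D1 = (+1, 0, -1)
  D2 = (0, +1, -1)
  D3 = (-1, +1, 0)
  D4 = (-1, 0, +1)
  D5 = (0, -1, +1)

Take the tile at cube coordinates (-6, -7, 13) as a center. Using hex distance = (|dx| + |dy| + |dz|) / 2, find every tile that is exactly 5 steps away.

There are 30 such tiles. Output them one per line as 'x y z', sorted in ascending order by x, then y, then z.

Walk ring at distance 5 from (-6, -7, 13):
Start at center + D4*5 = (-11, -7, 18)
  hex 0: (-11, -7, 18)
  hex 1: (-10, -8, 18)
  hex 2: (-9, -9, 18)
  hex 3: (-8, -10, 18)
  hex 4: (-7, -11, 18)
  hex 5: (-6, -12, 18)
  hex 6: (-5, -12, 17)
  hex 7: (-4, -12, 16)
  hex 8: (-3, -12, 15)
  hex 9: (-2, -12, 14)
  hex 10: (-1, -12, 13)
  hex 11: (-1, -11, 12)
  hex 12: (-1, -10, 11)
  hex 13: (-1, -9, 10)
  hex 14: (-1, -8, 9)
  hex 15: (-1, -7, 8)
  hex 16: (-2, -6, 8)
  hex 17: (-3, -5, 8)
  hex 18: (-4, -4, 8)
  hex 19: (-5, -3, 8)
  hex 20: (-6, -2, 8)
  hex 21: (-7, -2, 9)
  hex 22: (-8, -2, 10)
  hex 23: (-9, -2, 11)
  hex 24: (-10, -2, 12)
  hex 25: (-11, -2, 13)
  hex 26: (-11, -3, 14)
  hex 27: (-11, -4, 15)
  hex 28: (-11, -5, 16)
  hex 29: (-11, -6, 17)
Sorted: 30 hexes.

Answer: -11 -7 18
-11 -6 17
-11 -5 16
-11 -4 15
-11 -3 14
-11 -2 13
-10 -8 18
-10 -2 12
-9 -9 18
-9 -2 11
-8 -10 18
-8 -2 10
-7 -11 18
-7 -2 9
-6 -12 18
-6 -2 8
-5 -12 17
-5 -3 8
-4 -12 16
-4 -4 8
-3 -12 15
-3 -5 8
-2 -12 14
-2 -6 8
-1 -12 13
-1 -11 12
-1 -10 11
-1 -9 10
-1 -8 9
-1 -7 8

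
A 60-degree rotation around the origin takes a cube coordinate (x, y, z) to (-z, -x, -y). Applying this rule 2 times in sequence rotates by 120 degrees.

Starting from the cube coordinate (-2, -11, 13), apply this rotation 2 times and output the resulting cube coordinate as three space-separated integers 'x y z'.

Answer: -11 13 -2

Derivation:
Start: (-2, -11, 13)
Step 1: (-2, -11, 13) -> (-(13), -(-2), -(-11)) = (-13, 2, 11)
Step 2: (-13, 2, 11) -> (-(11), -(-13), -(2)) = (-11, 13, -2)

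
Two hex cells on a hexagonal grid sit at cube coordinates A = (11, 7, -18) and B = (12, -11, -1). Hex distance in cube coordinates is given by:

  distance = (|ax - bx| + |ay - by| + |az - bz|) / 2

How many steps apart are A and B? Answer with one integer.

|ax - bx| = |11 - 12| = 1
|ay - by| = |7 - (-11)| = 18
|az - bz| = |-18 - (-1)| = 17
distance = (1 + 18 + 17) / 2 = 36 / 2 = 18

Answer: 18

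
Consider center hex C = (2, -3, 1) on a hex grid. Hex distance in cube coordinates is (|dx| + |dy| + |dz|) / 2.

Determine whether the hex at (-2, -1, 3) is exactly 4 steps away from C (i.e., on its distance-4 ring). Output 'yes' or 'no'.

Answer: yes

Derivation:
|px - cx| = |-2 - 2| = 4
|py - cy| = |-1 - (-3)| = 2
|pz - cz| = |3 - 1| = 2
distance = (4+2+2)/2 = 8/2 = 4
radius = 4; distance == radius -> yes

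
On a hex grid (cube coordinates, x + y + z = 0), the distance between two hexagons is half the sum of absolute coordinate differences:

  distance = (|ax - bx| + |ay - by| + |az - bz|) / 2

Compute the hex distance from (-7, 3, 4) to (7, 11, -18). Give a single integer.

Answer: 22

Derivation:
|ax - bx| = |-7 - 7| = 14
|ay - by| = |3 - 11| = 8
|az - bz| = |4 - (-18)| = 22
distance = (14 + 8 + 22) / 2 = 44 / 2 = 22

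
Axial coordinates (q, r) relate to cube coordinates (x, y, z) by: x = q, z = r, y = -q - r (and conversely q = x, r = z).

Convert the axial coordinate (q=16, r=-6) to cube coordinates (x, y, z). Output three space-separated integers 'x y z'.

Answer: 16 -10 -6

Derivation:
x = q = 16
z = r = -6
y = -x - z = -(16) - (-6) = -10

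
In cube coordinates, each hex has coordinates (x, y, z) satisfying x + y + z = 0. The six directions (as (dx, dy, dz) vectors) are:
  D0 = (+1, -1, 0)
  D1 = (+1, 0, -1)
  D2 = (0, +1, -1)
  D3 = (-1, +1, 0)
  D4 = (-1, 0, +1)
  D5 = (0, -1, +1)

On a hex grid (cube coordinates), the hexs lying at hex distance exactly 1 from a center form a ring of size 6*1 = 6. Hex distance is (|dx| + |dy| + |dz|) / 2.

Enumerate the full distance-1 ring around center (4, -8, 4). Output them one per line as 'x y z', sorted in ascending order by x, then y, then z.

Walk ring at distance 1 from (4, -8, 4):
Start at center + D4*1 = (3, -8, 5)
  hex 0: (3, -8, 5)
  hex 1: (4, -9, 5)
  hex 2: (5, -9, 4)
  hex 3: (5, -8, 3)
  hex 4: (4, -7, 3)
  hex 5: (3, -7, 4)
Sorted: 6 hexes.

Answer: 3 -8 5
3 -7 4
4 -9 5
4 -7 3
5 -9 4
5 -8 3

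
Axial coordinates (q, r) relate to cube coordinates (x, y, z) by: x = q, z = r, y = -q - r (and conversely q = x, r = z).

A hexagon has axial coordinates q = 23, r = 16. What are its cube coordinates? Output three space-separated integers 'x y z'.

Answer: 23 -39 16

Derivation:
x = q = 23
z = r = 16
y = -x - z = -(23) - (16) = -39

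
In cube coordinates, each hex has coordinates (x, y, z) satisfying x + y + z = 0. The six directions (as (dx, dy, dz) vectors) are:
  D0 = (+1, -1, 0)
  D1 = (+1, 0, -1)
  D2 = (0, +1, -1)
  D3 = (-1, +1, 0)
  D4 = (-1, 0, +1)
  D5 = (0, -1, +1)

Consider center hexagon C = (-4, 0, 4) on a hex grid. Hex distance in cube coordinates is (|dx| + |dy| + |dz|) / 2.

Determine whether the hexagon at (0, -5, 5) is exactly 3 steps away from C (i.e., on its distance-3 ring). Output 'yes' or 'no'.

Answer: no

Derivation:
|px - cx| = |0 - (-4)| = 4
|py - cy| = |-5 - 0| = 5
|pz - cz| = |5 - 4| = 1
distance = (4+5+1)/2 = 10/2 = 5
radius = 3; distance != radius -> no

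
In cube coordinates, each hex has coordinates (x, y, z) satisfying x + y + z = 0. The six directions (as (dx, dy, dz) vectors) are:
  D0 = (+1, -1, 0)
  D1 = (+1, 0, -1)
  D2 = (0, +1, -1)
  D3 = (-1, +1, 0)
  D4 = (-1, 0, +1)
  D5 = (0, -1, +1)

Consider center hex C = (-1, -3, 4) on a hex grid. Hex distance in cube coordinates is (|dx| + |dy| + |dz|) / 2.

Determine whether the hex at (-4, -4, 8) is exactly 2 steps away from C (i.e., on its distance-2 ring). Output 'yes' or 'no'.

Answer: no

Derivation:
|px - cx| = |-4 - (-1)| = 3
|py - cy| = |-4 - (-3)| = 1
|pz - cz| = |8 - 4| = 4
distance = (3+1+4)/2 = 8/2 = 4
radius = 2; distance != radius -> no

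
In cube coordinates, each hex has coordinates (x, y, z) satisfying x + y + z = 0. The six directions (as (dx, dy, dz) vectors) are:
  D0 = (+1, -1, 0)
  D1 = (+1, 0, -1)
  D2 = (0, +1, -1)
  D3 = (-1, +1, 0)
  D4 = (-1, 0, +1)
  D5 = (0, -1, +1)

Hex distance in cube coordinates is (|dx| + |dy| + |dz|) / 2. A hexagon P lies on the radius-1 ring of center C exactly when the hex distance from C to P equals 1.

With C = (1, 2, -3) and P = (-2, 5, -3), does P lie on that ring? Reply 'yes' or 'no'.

Answer: no

Derivation:
|px - cx| = |-2 - 1| = 3
|py - cy| = |5 - 2| = 3
|pz - cz| = |-3 - (-3)| = 0
distance = (3+3+0)/2 = 6/2 = 3
radius = 1; distance != radius -> no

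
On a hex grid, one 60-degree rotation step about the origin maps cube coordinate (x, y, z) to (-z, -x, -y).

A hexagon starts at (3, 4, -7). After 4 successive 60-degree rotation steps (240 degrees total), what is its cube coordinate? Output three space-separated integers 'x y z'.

Start: (3, 4, -7)
Step 1: (3, 4, -7) -> (-(-7), -(3), -(4)) = (7, -3, -4)
Step 2: (7, -3, -4) -> (-(-4), -(7), -(-3)) = (4, -7, 3)
Step 3: (4, -7, 3) -> (-(3), -(4), -(-7)) = (-3, -4, 7)
Step 4: (-3, -4, 7) -> (-(7), -(-3), -(-4)) = (-7, 3, 4)

Answer: -7 3 4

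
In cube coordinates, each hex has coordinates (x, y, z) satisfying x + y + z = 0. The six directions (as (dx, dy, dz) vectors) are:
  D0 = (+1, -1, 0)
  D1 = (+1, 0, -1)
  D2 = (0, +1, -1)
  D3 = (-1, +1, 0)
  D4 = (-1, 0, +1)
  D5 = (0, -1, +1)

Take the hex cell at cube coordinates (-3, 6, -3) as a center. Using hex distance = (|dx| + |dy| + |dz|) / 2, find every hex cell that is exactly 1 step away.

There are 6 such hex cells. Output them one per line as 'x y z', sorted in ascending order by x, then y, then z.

Answer: -4 6 -2
-4 7 -3
-3 5 -2
-3 7 -4
-2 5 -3
-2 6 -4

Derivation:
Walk ring at distance 1 from (-3, 6, -3):
Start at center + D4*1 = (-4, 6, -2)
  hex 0: (-4, 6, -2)
  hex 1: (-3, 5, -2)
  hex 2: (-2, 5, -3)
  hex 3: (-2, 6, -4)
  hex 4: (-3, 7, -4)
  hex 5: (-4, 7, -3)
Sorted: 6 hexes.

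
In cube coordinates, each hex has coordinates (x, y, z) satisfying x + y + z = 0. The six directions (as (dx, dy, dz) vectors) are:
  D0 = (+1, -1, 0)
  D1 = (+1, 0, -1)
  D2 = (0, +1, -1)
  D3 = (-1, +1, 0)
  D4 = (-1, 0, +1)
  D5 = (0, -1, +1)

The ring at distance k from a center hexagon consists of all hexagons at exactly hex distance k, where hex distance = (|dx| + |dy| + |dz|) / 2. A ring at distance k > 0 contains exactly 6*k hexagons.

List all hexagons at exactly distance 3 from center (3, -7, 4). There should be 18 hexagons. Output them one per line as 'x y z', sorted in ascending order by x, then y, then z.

Answer: 0 -7 7
0 -6 6
0 -5 5
0 -4 4
1 -8 7
1 -4 3
2 -9 7
2 -4 2
3 -10 7
3 -4 1
4 -10 6
4 -5 1
5 -10 5
5 -6 1
6 -10 4
6 -9 3
6 -8 2
6 -7 1

Derivation:
Walk ring at distance 3 from (3, -7, 4):
Start at center + D4*3 = (0, -7, 7)
  hex 0: (0, -7, 7)
  hex 1: (1, -8, 7)
  hex 2: (2, -9, 7)
  hex 3: (3, -10, 7)
  hex 4: (4, -10, 6)
  hex 5: (5, -10, 5)
  hex 6: (6, -10, 4)
  hex 7: (6, -9, 3)
  hex 8: (6, -8, 2)
  hex 9: (6, -7, 1)
  hex 10: (5, -6, 1)
  hex 11: (4, -5, 1)
  hex 12: (3, -4, 1)
  hex 13: (2, -4, 2)
  hex 14: (1, -4, 3)
  hex 15: (0, -4, 4)
  hex 16: (0, -5, 5)
  hex 17: (0, -6, 6)
Sorted: 18 hexes.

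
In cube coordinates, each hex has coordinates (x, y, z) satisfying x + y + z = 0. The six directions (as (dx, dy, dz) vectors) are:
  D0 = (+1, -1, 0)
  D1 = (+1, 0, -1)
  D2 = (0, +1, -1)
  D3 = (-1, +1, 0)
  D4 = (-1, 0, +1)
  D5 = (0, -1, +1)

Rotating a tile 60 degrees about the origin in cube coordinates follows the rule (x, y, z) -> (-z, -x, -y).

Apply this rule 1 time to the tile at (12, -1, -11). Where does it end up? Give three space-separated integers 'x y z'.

Answer: 11 -12 1

Derivation:
Start: (12, -1, -11)
Step 1: (12, -1, -11) -> (-(-11), -(12), -(-1)) = (11, -12, 1)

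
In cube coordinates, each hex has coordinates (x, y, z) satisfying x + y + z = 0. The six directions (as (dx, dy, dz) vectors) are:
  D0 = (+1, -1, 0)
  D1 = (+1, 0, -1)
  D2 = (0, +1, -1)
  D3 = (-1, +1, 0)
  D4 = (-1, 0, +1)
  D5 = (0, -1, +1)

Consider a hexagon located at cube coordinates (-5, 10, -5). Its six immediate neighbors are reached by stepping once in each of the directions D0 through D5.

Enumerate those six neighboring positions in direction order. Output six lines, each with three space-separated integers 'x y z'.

Center: (-5, 10, -5). Add each direction:
  D0: (-5, 10, -5) + (1, -1, 0) = (-4, 9, -5)
  D1: (-5, 10, -5) + (1, 0, -1) = (-4, 10, -6)
  D2: (-5, 10, -5) + (0, 1, -1) = (-5, 11, -6)
  D3: (-5, 10, -5) + (-1, 1, 0) = (-6, 11, -5)
  D4: (-5, 10, -5) + (-1, 0, 1) = (-6, 10, -4)
  D5: (-5, 10, -5) + (0, -1, 1) = (-5, 9, -4)

Answer: -4 9 -5
-4 10 -6
-5 11 -6
-6 11 -5
-6 10 -4
-5 9 -4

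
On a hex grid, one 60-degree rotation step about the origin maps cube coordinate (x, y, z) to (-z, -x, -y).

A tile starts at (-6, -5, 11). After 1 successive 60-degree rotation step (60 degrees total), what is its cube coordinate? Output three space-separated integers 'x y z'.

Start: (-6, -5, 11)
Step 1: (-6, -5, 11) -> (-(11), -(-6), -(-5)) = (-11, 6, 5)

Answer: -11 6 5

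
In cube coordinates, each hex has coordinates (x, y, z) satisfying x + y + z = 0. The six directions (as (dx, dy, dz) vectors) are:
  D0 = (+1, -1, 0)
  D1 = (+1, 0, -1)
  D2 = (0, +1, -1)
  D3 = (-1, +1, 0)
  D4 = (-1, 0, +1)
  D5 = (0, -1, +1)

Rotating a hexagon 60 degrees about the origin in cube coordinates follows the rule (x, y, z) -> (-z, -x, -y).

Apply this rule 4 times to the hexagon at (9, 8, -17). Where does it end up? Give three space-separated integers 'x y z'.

Start: (9, 8, -17)
Step 1: (9, 8, -17) -> (-(-17), -(9), -(8)) = (17, -9, -8)
Step 2: (17, -9, -8) -> (-(-8), -(17), -(-9)) = (8, -17, 9)
Step 3: (8, -17, 9) -> (-(9), -(8), -(-17)) = (-9, -8, 17)
Step 4: (-9, -8, 17) -> (-(17), -(-9), -(-8)) = (-17, 9, 8)

Answer: -17 9 8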